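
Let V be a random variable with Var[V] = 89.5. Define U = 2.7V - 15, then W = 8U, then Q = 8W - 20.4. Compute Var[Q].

Var[Q] = 2672455.68

Var[U] = 2.7²·89.5 = 652.455.
Var[W] = 8²·652.455 = 41757.12.
Var[Q] = 8²·41757.12 = 2672455.68.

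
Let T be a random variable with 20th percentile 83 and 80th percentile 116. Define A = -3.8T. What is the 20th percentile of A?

20th percentile of A = -440.8

Since a = -3.8 < 0 the transformation is decreasing, reversing order: the 20th percentile of A corresponds to the 80th percentile of T.
So P_{20}(A) = a·P_{80}(T) + b = (-3.8)·116 = -440.8.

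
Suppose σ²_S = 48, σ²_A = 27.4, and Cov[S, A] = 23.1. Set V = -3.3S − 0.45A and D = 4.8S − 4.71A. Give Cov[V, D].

Cov[V, D] = -393.0984

By bilinearity, Cov[V, D] = ac·σ²_S + bd·σ²_A + (ad+bc)·Cov[S, A], with a=-3.3, b=-0.45, c=4.8, d=-4.71.
ac·σ²_S = (-3.3)·4.8·48 = -760.32
bd·σ²_A = (-0.45)·(-4.71)·27.4 = 58.0743
(ad+bc)·Cov[S, A] = (13.383)·23.1 = 309.1473
Cov[V, D] = -760.32 + 58.0743 + 309.1473 = -393.0984.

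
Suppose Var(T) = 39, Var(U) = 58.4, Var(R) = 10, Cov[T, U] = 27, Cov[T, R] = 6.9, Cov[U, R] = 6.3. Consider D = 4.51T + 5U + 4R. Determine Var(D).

Var(D) = 4131.9159

Var(D) = a²·Var(T) + b²·Var(U) + c²·Var(R) + 2ab·Cov[T, U] + 2ac·Cov[T, R] + 2bc·Cov[U, R], with a = 4.51, b = 5, c = 4.
= 793.2639 + 1460 + 160 + 1217.7 + 248.952 + 252
= 4131.9159.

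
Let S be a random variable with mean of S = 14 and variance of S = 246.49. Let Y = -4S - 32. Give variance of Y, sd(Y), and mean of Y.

variance of Y = 3943.84, sd(Y) = 62.8, mean of Y = -88

Y = -4S - 32 is linear with a = -4, b = -32.
variance of Y = a²·variance of S = (-4)²·246.49 = 3943.84 (the additive constant -32 does not affect variance).
sd(S) = √246.49 = 15.7.
sd(Y) = |a|·sd(S) = |-4|·15.7 = 62.8.
mean of Y = a·mean of S + b = (-4)·14 + (-32) = -88.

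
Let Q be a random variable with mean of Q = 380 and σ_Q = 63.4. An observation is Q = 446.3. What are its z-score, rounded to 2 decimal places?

z = (Q − mean of Q) / σ_Q = (446.3 − 380) / 63.4 ≈ 1.05.

z = 1.05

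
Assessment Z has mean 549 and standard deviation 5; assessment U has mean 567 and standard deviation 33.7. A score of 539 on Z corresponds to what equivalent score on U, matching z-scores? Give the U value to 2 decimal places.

z = (539 − 549)/5 = -2.
U = 567 + z·33.7 = 567 + (539 − 549)·33.7/5 = 499.60.

U = 499.60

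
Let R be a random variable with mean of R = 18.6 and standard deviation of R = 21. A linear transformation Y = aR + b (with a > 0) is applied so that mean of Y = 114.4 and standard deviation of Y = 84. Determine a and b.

standard deviation of Y = a·standard deviation of R (a > 0), so a = 84/21 = 4.
mean of Y = a·mean of R + b, so b = 114.4 − 4·18.6 = 40.

a = 4, b = 40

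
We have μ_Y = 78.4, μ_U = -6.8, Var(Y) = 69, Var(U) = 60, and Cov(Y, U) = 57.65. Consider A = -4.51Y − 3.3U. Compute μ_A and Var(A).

μ_A = -331.144, Var(A) = 3772.8768

μ_A = (-4.51)·μ_Y + (-3.3)·μ_U = (-4.51)·78.4 + (-3.3)·(-6.8) = -331.144.
Var(A) = a²·Var(Y) + b²·Var(U) + 2ab·Cov(Y, U) with a = -4.51, b = -3.3.
= (-4.51)²·69 + (-3.3)²·60 + 2·(-4.51)·(-3.3)·57.65
= 1403.4669 + 653.4 + 1716.0099 = 3772.8768.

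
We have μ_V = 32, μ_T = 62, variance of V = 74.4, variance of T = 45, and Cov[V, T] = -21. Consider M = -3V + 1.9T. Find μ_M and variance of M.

μ_M = (-3)·μ_V + 1.9·μ_T = (-3)·32 + 1.9·62 = 21.8.
variance of M = a²·variance of V + b²·variance of T + 2ab·Cov[V, T] with a = -3, b = 1.9.
= (-3)²·74.4 + 1.9²·45 + 2·(-3)·1.9·(-21)
= 669.6 + 162.45 + 239.4 = 1071.45.

μ_M = 21.8, variance of M = 1071.45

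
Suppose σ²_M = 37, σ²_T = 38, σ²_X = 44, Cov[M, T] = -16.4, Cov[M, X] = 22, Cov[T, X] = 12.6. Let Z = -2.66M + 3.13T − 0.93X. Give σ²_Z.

σ²_Z = 980.71376

σ²_Z = a²·σ²_M + b²·σ²_T + c²·σ²_X + 2ab·Cov[M, T] + 2ac·Cov[M, X] + 2bc·Cov[T, X], with a = -2.66, b = 3.13, c = -0.93.
= 261.7972 + 372.2822 + 38.0556 + 273.08624 + 108.8472 + (-73.35468)
= 980.71376.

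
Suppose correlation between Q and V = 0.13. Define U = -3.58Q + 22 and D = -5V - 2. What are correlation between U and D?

correlation between U and D = 0.13

Linear rescalings preserve correlation up to sign; here the slopes -3.58 and -5 have the same sign, so correlation between U and D = correlation between Q and V = 0.13.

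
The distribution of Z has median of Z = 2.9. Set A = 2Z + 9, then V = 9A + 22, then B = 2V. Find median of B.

median of A = 2·2.9 + 9 = 14.8.
median of V = 9·14.8 + 22 = 155.2.
median of B = 2·155.2 = 310.4.

median of B = 310.4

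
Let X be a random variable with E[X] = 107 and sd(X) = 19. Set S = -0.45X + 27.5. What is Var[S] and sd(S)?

Var[S] = 73.1025, sd(S) = 8.55

S = -0.45X + 27.5 is linear with a = -0.45, b = 27.5.
Var[X] = 19² = 361.
Var[S] = a²·Var[X] = (-0.45)²·361 = 73.1025 (the additive constant 27.5 does not affect variance).
sd(S) = |a|·sd(X) = |-0.45|·19 = 8.55.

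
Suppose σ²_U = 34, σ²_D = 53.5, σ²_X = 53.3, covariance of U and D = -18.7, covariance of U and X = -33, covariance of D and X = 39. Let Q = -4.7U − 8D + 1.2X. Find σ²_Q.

σ²_Q = a²·σ²_U + b²·σ²_D + c²·σ²_X + 2ab·covariance of U and D + 2ac·covariance of U and X + 2bc·covariance of D and X, with a = -4.7, b = -8, c = 1.2.
= 751.06 + 3424 + 76.752 + (-1406.24) + 372.24 + (-748.8)
= 2469.012.

σ²_Q = 2469.012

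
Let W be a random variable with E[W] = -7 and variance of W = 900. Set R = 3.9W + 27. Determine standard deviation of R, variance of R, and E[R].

standard deviation of R = 117, variance of R = 13689, E[R] = -0.3

R = 3.9W + 27 is linear with a = 3.9, b = 27.
standard deviation of W = √900 = 30.
standard deviation of R = |a|·standard deviation of W = |3.9|·30 = 117.
variance of R = a²·variance of W = 3.9²·900 = 13689 (the additive constant 27 does not affect variance).
E[R] = a·E[W] + b = 3.9·(-7) + 27 = -0.3.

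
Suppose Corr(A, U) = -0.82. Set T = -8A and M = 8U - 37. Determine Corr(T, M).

Corr(T, M) = 0.82

Linear rescalings preserve |correlation|; the slopes -8 and 8 have opposite signs, so the correlation flips sign: Corr(T, M) = −Corr(A, U) = 0.82.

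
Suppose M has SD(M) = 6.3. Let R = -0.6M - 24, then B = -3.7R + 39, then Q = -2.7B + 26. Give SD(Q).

SD(R) = |-0.6|·6.3 = 3.78.
SD(B) = |-3.7|·3.78 = 13.986.
SD(Q) = |-2.7|·13.986 = 37.7622.

SD(Q) = 37.7622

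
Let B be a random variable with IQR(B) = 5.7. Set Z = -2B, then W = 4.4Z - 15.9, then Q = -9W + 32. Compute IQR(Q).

IQR(Z) = |-2|·5.7 = 11.4.
IQR(W) = |4.4|·11.4 = 50.16.
IQR(Q) = |-9|·50.16 = 451.44.

IQR(Q) = 451.44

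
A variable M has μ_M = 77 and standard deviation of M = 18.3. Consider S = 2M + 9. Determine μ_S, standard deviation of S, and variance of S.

S = 2M + 9 is linear with a = 2, b = 9.
μ_S = a·μ_M + b = 2·77 + 9 = 163.
standard deviation of S = |a|·standard deviation of M = |2|·18.3 = 36.6.
variance of M = 18.3² = 334.89.
variance of S = a²·variance of M = 2²·334.89 = 1339.56 (the additive constant 9 does not affect variance).

μ_S = 163, standard deviation of S = 36.6, variance of S = 1339.56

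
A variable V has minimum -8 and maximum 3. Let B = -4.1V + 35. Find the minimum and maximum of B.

min(B) = 22.7, max(B) = 67.8

a = -4.1 < 0, so order reverses: min(B) = a·max(V)+b = (-4.1)·3 + 35 = 22.7; max(B) = a·min(V)+b = (-4.1)·(-8) + 35 = 67.8.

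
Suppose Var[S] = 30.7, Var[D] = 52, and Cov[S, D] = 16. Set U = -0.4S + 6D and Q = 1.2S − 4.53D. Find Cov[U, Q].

By bilinearity, Cov[U, Q] = ac·Var[S] + bd·Var[D] + (ad+bc)·Cov[S, D], with a=-0.4, b=6, c=1.2, d=-4.53.
ac·Var[S] = (-0.4)·1.2·30.7 = -14.736
bd·Var[D] = 6·(-4.53)·52 = -1413.36
(ad+bc)·Cov[S, D] = (9.012)·16 = 144.192
Cov[U, Q] = -14.736 + (-1413.36) + 144.192 = -1283.904.

Cov[U, Q] = -1283.904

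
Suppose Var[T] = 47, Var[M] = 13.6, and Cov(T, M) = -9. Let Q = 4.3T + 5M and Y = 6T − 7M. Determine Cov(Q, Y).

By bilinearity, Cov(Q, Y) = ac·Var[T] + bd·Var[M] + (ad+bc)·Cov(T, M), with a=4.3, b=5, c=6, d=-7.
ac·Var[T] = 4.3·6·47 = 1212.6
bd·Var[M] = 5·(-7)·13.6 = -476
(ad+bc)·Cov(T, M) = (-0.1)·(-9) = 0.9
Cov(Q, Y) = 1212.6 + (-476) + 0.9 = 737.5.

Cov(Q, Y) = 737.5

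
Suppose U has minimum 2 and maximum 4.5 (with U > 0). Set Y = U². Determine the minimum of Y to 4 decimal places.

U² is increasing on this domain, so min(Y) comes from min(U) = 2: min(Y) = square(2) = 4.

min(Y) = 4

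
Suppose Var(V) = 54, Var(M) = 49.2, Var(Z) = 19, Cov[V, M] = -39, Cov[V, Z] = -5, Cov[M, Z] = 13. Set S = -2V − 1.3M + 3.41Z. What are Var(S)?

Var(S) = 270.2239

Var(S) = a²·Var(V) + b²·Var(M) + c²·Var(Z) + 2ab·Cov[V, M] + 2ac·Cov[V, Z] + 2bc·Cov[M, Z], with a = -2, b = -1.3, c = 3.41.
= 216 + 83.148 + 220.9339 + (-202.8) + 68.2 + (-115.258)
= 270.2239.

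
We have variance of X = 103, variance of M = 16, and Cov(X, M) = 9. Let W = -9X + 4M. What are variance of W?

variance of W = 7951

variance of W = a²·variance of X + b²·variance of M + 2ab·Cov(X, M) with a = -9, b = 4.
= (-9)²·103 + 4²·16 + 2·(-9)·4·9
= 8343 + 256 + (-648) = 7951.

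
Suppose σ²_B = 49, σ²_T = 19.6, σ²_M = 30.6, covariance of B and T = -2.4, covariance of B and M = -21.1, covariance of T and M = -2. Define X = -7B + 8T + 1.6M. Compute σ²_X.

σ²_X = a²·σ²_B + b²·σ²_T + c²·σ²_M + 2ab·covariance of B and T + 2ac·covariance of B and M + 2bc·covariance of T and M, with a = -7, b = 8, c = 1.6.
= 2401 + 1254.4 + 78.336 + 268.8 + 472.64 + (-51.2)
= 4423.976.

σ²_X = 4423.976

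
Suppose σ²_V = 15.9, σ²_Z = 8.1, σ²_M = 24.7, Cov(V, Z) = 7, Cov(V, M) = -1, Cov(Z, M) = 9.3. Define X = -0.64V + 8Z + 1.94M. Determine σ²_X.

σ²_X = a²·σ²_V + b²·σ²_Z + c²·σ²_M + 2ab·Cov(V, Z) + 2ac·Cov(V, M) + 2bc·Cov(Z, M), with a = -0.64, b = 8, c = 1.94.
= 6.51264 + 518.4 + 92.96092 + (-71.68) + 2.4832 + 288.672
= 837.34876.

σ²_X = 837.34876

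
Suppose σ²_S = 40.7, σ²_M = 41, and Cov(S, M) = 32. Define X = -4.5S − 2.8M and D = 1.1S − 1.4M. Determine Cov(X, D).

Cov(X, D) = 62.295

By bilinearity, Cov(X, D) = ac·σ²_S + bd·σ²_M + (ad+bc)·Cov(S, M), with a=-4.5, b=-2.8, c=1.1, d=-1.4.
ac·σ²_S = (-4.5)·1.1·40.7 = -201.465
bd·σ²_M = (-2.8)·(-1.4)·41 = 160.72
(ad+bc)·Cov(S, M) = (3.22)·32 = 103.04
Cov(X, D) = -201.465 + 160.72 + 103.04 = 62.295.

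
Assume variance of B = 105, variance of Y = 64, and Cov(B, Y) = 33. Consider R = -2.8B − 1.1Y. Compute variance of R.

variance of R = 1103.92

variance of R = a²·variance of B + b²·variance of Y + 2ab·Cov(B, Y) with a = -2.8, b = -1.1.
= (-2.8)²·105 + (-1.1)²·64 + 2·(-2.8)·(-1.1)·33
= 823.2 + 77.44 + 203.28 = 1103.92.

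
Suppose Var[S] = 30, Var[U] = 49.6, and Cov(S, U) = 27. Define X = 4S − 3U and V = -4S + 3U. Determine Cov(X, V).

By bilinearity, Cov(X, V) = ac·Var[S] + bd·Var[U] + (ad+bc)·Cov(S, U), with a=4, b=-3, c=-4, d=3.
ac·Var[S] = 4·(-4)·30 = -480
bd·Var[U] = (-3)·3·49.6 = -446.4
(ad+bc)·Cov(S, U) = (24)·27 = 648
Cov(X, V) = -480 + (-446.4) + 648 = -278.4.

Cov(X, V) = -278.4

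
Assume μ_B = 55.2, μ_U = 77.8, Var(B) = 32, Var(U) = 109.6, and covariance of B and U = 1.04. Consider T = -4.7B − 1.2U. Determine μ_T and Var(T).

μ_T = (-4.7)·μ_B + (-1.2)·μ_U = (-4.7)·55.2 + (-1.2)·77.8 = -352.8.
Var(T) = a²·Var(B) + b²·Var(U) + 2ab·covariance of B and U with a = -4.7, b = -1.2.
= (-4.7)²·32 + (-1.2)²·109.6 + 2·(-4.7)·(-1.2)·1.04
= 706.88 + 157.824 + 11.7312 = 876.4352.

μ_T = -352.8, Var(T) = 876.4352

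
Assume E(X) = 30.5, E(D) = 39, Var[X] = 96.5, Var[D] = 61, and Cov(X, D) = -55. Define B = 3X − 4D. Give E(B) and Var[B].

E(B) = -64.5, Var[B] = 3164.5

E(B) = 3·E(X) + (-4)·E(D) = 3·30.5 + (-4)·39 = -64.5.
Var[B] = a²·Var[X] + b²·Var[D] + 2ab·Cov(X, D) with a = 3, b = -4.
= 3²·96.5 + (-4)²·61 + 2·3·(-4)·(-55)
= 868.5 + 976 + 1320 = 3164.5.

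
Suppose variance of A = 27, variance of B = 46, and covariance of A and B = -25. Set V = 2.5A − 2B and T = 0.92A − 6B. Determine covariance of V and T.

covariance of V and T = 1035.1

By bilinearity, covariance of V and T = ac·variance of A + bd·variance of B + (ad+bc)·covariance of A and B, with a=2.5, b=-2, c=0.92, d=-6.
ac·variance of A = 2.5·0.92·27 = 62.1
bd·variance of B = (-2)·(-6)·46 = 552
(ad+bc)·covariance of A and B = (-16.84)·(-25) = 421
covariance of V and T = 62.1 + 552 + 421 = 1035.1.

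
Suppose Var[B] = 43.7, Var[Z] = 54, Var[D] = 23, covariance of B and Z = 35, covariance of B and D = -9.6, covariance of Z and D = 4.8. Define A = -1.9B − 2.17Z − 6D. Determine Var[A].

Var[A] = a²·Var[B] + b²·Var[Z] + c²·Var[D] + 2ab·covariance of B and Z + 2ac·covariance of B and D + 2bc·covariance of Z and D, with a = -1.9, b = -2.17, c = -6.
= 157.757 + 254.2806 + 828 + 288.61 + (-218.88) + 124.992
= 1434.7596.

Var[A] = 1434.7596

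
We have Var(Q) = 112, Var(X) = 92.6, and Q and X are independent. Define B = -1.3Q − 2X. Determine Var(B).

Var(B) = a²·Var(Q) + b²·Var(X) + 2ab·Cov(Q, X) with a = -1.3, b = -2.
Independence gives Cov(Q, X) = 0.
= (-1.3)²·112 + (-2)²·92.6 + 2·(-1.3)·(-2)·0
= 189.28 + 370.4 + 0 = 559.68.

Var(B) = 559.68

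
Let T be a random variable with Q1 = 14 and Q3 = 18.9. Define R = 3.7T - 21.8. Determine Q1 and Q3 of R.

a = 3.7 > 0: Q1(R) = a·Q1(T)+b = 30, Q3(R) = a·Q3(T)+b = 48.13.

Q1(R) = 30, Q3(R) = 48.13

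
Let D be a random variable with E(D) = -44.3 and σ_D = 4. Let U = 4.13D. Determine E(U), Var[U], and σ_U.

U = 4.13D is linear with a = 4.13, b = 0.
E(U) = a·E(D) + b = 4.13·(-44.3) = -182.959.
Var[D] = 4² = 16.
Var[U] = a²·Var[D] = 4.13²·16 = 272.9104.
σ_U = |a|·σ_D = |4.13|·4 = 16.52.

E(U) = -182.959, Var[U] = 272.9104, σ_U = 16.52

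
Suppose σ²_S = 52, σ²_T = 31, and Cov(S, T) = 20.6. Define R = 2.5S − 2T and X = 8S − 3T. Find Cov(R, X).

Cov(R, X) = 741.9

By bilinearity, Cov(R, X) = ac·σ²_S + bd·σ²_T + (ad+bc)·Cov(S, T), with a=2.5, b=-2, c=8, d=-3.
ac·σ²_S = 2.5·8·52 = 1040
bd·σ²_T = (-2)·(-3)·31 = 186
(ad+bc)·Cov(S, T) = (-23.5)·20.6 = -484.1
Cov(R, X) = 1040 + 186 + (-484.1) = 741.9.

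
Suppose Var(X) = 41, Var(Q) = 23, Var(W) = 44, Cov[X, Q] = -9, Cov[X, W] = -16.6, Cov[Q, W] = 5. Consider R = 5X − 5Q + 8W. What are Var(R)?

Var(R) = 3138

Var(R) = a²·Var(X) + b²·Var(Q) + c²·Var(W) + 2ab·Cov[X, Q] + 2ac·Cov[X, W] + 2bc·Cov[Q, W], with a = 5, b = -5, c = 8.
= 1025 + 575 + 2816 + 450 + (-1328) + (-400)
= 3138.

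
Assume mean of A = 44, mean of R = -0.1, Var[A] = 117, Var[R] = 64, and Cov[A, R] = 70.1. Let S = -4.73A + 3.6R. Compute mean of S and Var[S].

mean of S = -208.48, Var[S] = 1059.7437

mean of S = (-4.73)·mean of A + 3.6·mean of R = (-4.73)·44 + 3.6·(-0.1) = -208.48.
Var[S] = a²·Var[A] + b²·Var[R] + 2ab·Cov[A, R] with a = -4.73, b = 3.6.
= (-4.73)²·117 + 3.6²·64 + 2·(-4.73)·3.6·70.1
= 2617.6293 + 829.44 + (-2387.3256) = 1059.7437.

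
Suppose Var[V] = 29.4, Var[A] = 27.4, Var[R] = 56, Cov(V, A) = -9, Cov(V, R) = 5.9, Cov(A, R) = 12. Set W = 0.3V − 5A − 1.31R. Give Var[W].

Var[W] = 963.3102

Var[W] = a²·Var[V] + b²·Var[A] + c²·Var[R] + 2ab·Cov(V, A) + 2ac·Cov(V, R) + 2bc·Cov(A, R), with a = 0.3, b = -5, c = -1.31.
= 2.646 + 685 + 96.1016 + 27 + (-4.6374) + 157.2
= 963.3102.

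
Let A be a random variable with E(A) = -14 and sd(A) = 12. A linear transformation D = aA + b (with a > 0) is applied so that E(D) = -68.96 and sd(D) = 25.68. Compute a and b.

a = 2.14, b = -39

sd(D) = a·sd(A) (a > 0), so a = 25.68/12 = 2.14.
E(D) = a·E(A) + b, so b = -68.96 − 2.14·(-14) = -39.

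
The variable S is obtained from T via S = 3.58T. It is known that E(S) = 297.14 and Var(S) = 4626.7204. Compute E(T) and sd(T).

From S = 3.58T: E(S) = a·E(T) + b, so E(T) = (E(S) − b)/a = (297.14 − 0)/3.58 = 83.
sd(S) = √4626.7204 = 68.02.
sd(S) = |a|·sd(T), so sd(T) = 68.02/|3.58| = 19.

E(T) = 83, sd(T) = 19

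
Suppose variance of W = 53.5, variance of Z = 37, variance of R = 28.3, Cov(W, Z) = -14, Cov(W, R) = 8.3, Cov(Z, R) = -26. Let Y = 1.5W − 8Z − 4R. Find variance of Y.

variance of Y = a²·variance of W + b²·variance of Z + c²·variance of R + 2ab·Cov(W, Z) + 2ac·Cov(W, R) + 2bc·Cov(Z, R), with a = 1.5, b = -8, c = -4.
= 120.375 + 2368 + 452.8 + 336 + (-99.6) + (-1664)
= 1513.575.

variance of Y = 1513.575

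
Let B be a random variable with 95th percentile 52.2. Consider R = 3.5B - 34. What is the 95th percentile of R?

95th percentile of R = 148.7

Since a = 3.5 > 0 the transformation is increasing, so the 95th percentile of R = a·(P_{95} of B) + b = 3.5·52.2 + (-34) = 148.7.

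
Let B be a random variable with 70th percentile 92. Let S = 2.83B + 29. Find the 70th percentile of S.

70th percentile of S = 289.36

Since a = 2.83 > 0 the transformation is increasing, so the 70th percentile of S = a·(P_{70} of B) + b = 2.83·92 + 29 = 289.36.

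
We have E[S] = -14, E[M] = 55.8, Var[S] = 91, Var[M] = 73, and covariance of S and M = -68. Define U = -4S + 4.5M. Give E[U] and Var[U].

E[U] = (-4)·E[S] + 4.5·E[M] = (-4)·(-14) + 4.5·55.8 = 307.1.
Var[U] = a²·Var[S] + b²·Var[M] + 2ab·covariance of S and M with a = -4, b = 4.5.
= (-4)²·91 + 4.5²·73 + 2·(-4)·4.5·(-68)
= 1456 + 1478.25 + 2448 = 5382.25.

E[U] = 307.1, Var[U] = 5382.25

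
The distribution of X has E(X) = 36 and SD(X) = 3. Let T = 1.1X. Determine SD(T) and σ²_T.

T = 1.1X is linear with a = 1.1, b = 0.
SD(T) = |a|·SD(X) = |1.1|·3 = 3.3.
σ²_X = 3² = 9.
σ²_T = a²·σ²_X = 1.1²·9 = 10.89.

SD(T) = 3.3, σ²_T = 10.89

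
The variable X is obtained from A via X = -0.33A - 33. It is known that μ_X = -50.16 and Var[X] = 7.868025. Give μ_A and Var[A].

μ_A = 52, Var[A] = 72.25

From X = -0.33A - 33: μ_X = a·μ_A + b, so μ_A = (μ_X − b)/a = (-50.16 − (-33))/(-0.33) = 52.
Var[X] = a²·Var[A], so Var[A] = 7.868025/(-0.33)² = 72.25.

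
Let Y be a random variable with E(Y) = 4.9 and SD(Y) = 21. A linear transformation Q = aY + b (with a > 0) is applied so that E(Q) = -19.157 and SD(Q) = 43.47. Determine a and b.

a = 2.07, b = -29.3

SD(Q) = a·SD(Y) (a > 0), so a = 43.47/21 = 2.07.
E(Q) = a·E(Y) + b, so b = -19.157 − 2.07·4.9 = -29.3.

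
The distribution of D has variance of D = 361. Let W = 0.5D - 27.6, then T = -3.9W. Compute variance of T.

variance of W = 0.5²·361 = 90.25.
variance of T = (-3.9)²·90.25 = 1372.7025.

variance of T = 1372.7025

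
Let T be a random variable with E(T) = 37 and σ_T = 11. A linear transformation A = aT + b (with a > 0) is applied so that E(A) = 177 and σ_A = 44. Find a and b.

σ_A = a·σ_T (a > 0), so a = 44/11 = 4.
E(A) = a·E(T) + b, so b = 177 − 4·37 = 29.

a = 4, b = 29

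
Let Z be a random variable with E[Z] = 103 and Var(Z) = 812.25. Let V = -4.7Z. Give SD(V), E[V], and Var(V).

SD(V) = 133.95, E[V] = -484.1, Var(V) = 17942.6025

V = -4.7Z is linear with a = -4.7, b = 0.
SD(Z) = √812.25 = 28.5.
SD(V) = |a|·SD(Z) = |-4.7|·28.5 = 133.95.
E[V] = a·E[Z] + b = (-4.7)·103 = -484.1.
Var(V) = a²·Var(Z) = (-4.7)²·812.25 = 17942.6025.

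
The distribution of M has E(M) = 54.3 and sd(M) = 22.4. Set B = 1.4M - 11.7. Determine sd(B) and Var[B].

sd(B) = 31.36, Var[B] = 983.4496

B = 1.4M - 11.7 is linear with a = 1.4, b = -11.7.
sd(B) = |a|·sd(M) = |1.4|·22.4 = 31.36.
Var[M] = 22.4² = 501.76.
Var[B] = a²·Var[M] = 1.4²·501.76 = 983.4496 (the additive constant -11.7 does not affect variance).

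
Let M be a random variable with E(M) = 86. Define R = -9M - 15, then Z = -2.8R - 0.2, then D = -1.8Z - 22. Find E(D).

E(D) = -3998.2

E(R) = (-9)·86 + (-15) = -789.
E(Z) = (-2.8)·(-789) + (-0.2) = 2209.
E(D) = (-1.8)·2209 + (-22) = -3998.2.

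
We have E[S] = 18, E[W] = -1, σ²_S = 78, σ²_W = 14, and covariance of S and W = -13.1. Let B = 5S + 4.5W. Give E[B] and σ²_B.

E[B] = 5·E[S] + 4.5·E[W] = 5·18 + 4.5·(-1) = 85.5.
σ²_B = a²·σ²_S + b²·σ²_W + 2ab·covariance of S and W with a = 5, b = 4.5.
= 5²·78 + 4.5²·14 + 2·5·4.5·(-13.1)
= 1950 + 283.5 + (-589.5) = 1644.

E[B] = 85.5, σ²_B = 1644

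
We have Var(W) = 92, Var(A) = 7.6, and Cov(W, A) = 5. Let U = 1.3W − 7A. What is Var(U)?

Var(U) = 436.88

Var(U) = a²·Var(W) + b²·Var(A) + 2ab·Cov(W, A) with a = 1.3, b = -7.
= 1.3²·92 + (-7)²·7.6 + 2·1.3·(-7)·5
= 155.48 + 372.4 + (-91) = 436.88.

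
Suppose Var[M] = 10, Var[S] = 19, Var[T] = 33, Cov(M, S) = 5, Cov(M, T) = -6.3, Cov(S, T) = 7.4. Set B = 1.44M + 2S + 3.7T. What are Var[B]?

Var[B] = a²·Var[M] + b²·Var[S] + c²·Var[T] + 2ab·Cov(M, S) + 2ac·Cov(M, T) + 2bc·Cov(S, T), with a = 1.44, b = 2, c = 3.7.
= 20.736 + 76 + 451.77 + 28.8 + (-67.1328) + 109.52
= 619.6932.

Var[B] = 619.6932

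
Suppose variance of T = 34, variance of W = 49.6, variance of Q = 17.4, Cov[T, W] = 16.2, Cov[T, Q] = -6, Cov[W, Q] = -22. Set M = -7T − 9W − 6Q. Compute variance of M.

variance of M = 5471.2

variance of M = a²·variance of T + b²·variance of W + c²·variance of Q + 2ab·Cov[T, W] + 2ac·Cov[T, Q] + 2bc·Cov[W, Q], with a = -7, b = -9, c = -6.
= 1666 + 4017.6 + 626.4 + 2041.2 + (-504) + (-2376)
= 5471.2.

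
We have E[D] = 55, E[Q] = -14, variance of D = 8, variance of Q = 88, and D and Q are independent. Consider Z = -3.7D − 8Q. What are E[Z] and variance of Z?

E[Z] = (-3.7)·E[D] + (-8)·E[Q] = (-3.7)·55 + (-8)·(-14) = -91.5.
variance of Z = a²·variance of D + b²·variance of Q + 2ab·Cov(D, Q) with a = -3.7, b = -8.
Independence gives Cov(D, Q) = 0.
= (-3.7)²·8 + (-8)²·88 + 2·(-3.7)·(-8)·0
= 109.52 + 5632 + 0 = 5741.52.

E[Z] = -91.5, variance of Z = 5741.52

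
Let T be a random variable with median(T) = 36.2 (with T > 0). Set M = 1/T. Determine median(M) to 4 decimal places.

1/T is monotone on this domain, so median(M) = 1/(36.2) ≈ 0.0276.

median(M) = 0.0276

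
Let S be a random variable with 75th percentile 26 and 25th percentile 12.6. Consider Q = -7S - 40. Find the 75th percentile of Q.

75th percentile of Q = -128.2

Since a = -7 < 0 the transformation is decreasing, reversing order: the 75th percentile of Q corresponds to the 25th percentile of S.
So P_{75}(Q) = a·P_{25}(S) + b = (-7)·12.6 + (-40) = -128.2.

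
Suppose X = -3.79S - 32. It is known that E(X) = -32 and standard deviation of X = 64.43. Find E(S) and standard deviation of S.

From X = -3.79S - 32: E(X) = a·E(S) + b, so E(S) = (E(X) − b)/a = (-32 − (-32))/(-3.79) = 0.
standard deviation of X = |a|·standard deviation of S, so standard deviation of S = 64.43/|-3.79| = 17.

E(S) = 0, standard deviation of S = 17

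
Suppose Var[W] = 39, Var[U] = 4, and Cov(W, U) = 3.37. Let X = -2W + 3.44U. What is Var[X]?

Var[X] = a²·Var[W] + b²·Var[U] + 2ab·Cov(W, U) with a = -2, b = 3.44.
= (-2)²·39 + 3.44²·4 + 2·(-2)·3.44·3.37
= 156 + 47.3344 + (-46.3712) = 156.9632.

Var[X] = 156.9632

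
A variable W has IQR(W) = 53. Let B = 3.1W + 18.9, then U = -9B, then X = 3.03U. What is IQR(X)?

IQR(B) = |3.1|·53 = 164.3.
IQR(U) = |-9|·164.3 = 1478.7.
IQR(X) = |3.03|·1478.7 = 4480.461.

IQR(X) = 4480.461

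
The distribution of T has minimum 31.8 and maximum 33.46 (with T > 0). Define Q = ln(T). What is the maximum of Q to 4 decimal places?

ln(T) is increasing on this domain, so max(Q) comes from max(T) = 33.46: max(Q) = ln(33.46) ≈ 3.5104.

max(Q) = 3.5104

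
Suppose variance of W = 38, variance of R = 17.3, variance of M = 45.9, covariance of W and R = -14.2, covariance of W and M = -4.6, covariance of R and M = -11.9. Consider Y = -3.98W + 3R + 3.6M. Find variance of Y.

variance of Y = 1566.3728

variance of Y = a²·variance of W + b²·variance of R + c²·variance of M + 2ab·covariance of W and R + 2ac·covariance of W and M + 2bc·covariance of R and M, with a = -3.98, b = 3, c = 3.6.
= 601.9352 + 155.7 + 594.864 + 339.096 + 131.8176 + (-257.04)
= 1566.3728.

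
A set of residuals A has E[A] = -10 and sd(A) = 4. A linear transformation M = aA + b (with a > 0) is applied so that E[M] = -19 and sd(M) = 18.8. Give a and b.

sd(M) = a·sd(A) (a > 0), so a = 18.8/4 = 4.7.
E[M] = a·E[A] + b, so b = -19 − 4.7·(-10) = 28.

a = 4.7, b = 28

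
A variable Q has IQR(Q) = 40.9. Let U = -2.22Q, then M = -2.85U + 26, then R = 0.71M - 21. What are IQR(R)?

IQR(U) = |-2.22|·40.9 = 90.798.
IQR(M) = |-2.85|·90.798 = 258.7743.
IQR(R) = |0.71|·258.7743 = 183.729753.

IQR(R) = 183.729753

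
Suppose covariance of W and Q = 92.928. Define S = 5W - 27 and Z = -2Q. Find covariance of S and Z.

covariance of S and Z = -929.28

covariance of S and Z = a·c·covariance of W and Q = 5·(-2)·92.928 = -929.28. Additive constants drop out.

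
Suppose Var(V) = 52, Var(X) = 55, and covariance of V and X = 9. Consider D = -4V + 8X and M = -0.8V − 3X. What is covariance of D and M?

covariance of D and M = -1103.2

By bilinearity, covariance of D and M = ac·Var(V) + bd·Var(X) + (ad+bc)·covariance of V and X, with a=-4, b=8, c=-0.8, d=-3.
ac·Var(V) = (-4)·(-0.8)·52 = 166.4
bd·Var(X) = 8·(-3)·55 = -1320
(ad+bc)·covariance of V and X = (5.6)·9 = 50.4
covariance of D and M = 166.4 + (-1320) + 50.4 = -1103.2.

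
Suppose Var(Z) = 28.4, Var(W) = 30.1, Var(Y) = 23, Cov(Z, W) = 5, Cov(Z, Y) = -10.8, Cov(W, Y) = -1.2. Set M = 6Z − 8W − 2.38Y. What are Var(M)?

Var(M) = a²·Var(Z) + b²·Var(W) + c²·Var(Y) + 2ab·Cov(Z, W) + 2ac·Cov(Z, Y) + 2bc·Cov(W, Y), with a = 6, b = -8, c = -2.38.
= 1022.4 + 1926.4 + 130.2812 + (-480) + 308.448 + (-45.696)
= 2861.8332.

Var(M) = 2861.8332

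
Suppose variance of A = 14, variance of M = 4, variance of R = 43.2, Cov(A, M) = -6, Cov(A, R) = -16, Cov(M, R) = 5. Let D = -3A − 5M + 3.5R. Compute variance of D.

variance of D = 736.2

variance of D = a²·variance of A + b²·variance of M + c²·variance of R + 2ab·Cov(A, M) + 2ac·Cov(A, R) + 2bc·Cov(M, R), with a = -3, b = -5, c = 3.5.
= 126 + 100 + 529.2 + (-180) + 336 + (-175)
= 736.2.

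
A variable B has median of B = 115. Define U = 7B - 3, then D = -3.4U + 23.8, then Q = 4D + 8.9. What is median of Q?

median of Q = -10803.1

median of U = 7·115 + (-3) = 802.
median of D = (-3.4)·802 + 23.8 = -2703.
median of Q = 4·(-2703) + 8.9 = -10803.1.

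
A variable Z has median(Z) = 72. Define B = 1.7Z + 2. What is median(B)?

median(B) = 124.4

A linear map preserves order up to sign, so median(B) = a·median(Z) + b = 1.7·72 + 2 = 124.4.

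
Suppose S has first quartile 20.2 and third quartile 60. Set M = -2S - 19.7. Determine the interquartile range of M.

IQR(M) = 79.6

IQR of S = Q3 − Q1 = 60 − 20.2 = 39.8.
Under M = aS + b, IQR(M) = |a|·IQR(S) = |-2|·39.8 = 79.6 (shifts cancel; spread scales by |a|).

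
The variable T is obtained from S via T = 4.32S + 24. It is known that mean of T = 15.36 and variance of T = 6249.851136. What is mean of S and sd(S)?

From T = 4.32S + 24: mean of T = a·mean of S + b, so mean of S = (mean of T − b)/a = (15.36 − 24)/4.32 = -2.
sd(T) = √6249.851136 = 79.056.
sd(T) = |a|·sd(S), so sd(S) = 79.056/|4.32| = 18.3.

mean of S = -2, sd(S) = 18.3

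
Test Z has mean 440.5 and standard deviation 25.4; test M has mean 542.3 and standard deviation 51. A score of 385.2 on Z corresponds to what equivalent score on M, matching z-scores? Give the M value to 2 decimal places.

z = (385.2 − 440.5)/25.4 ≈ -2.1772.
M = 542.3 + z·51 = 542.3 + (385.2 − 440.5)·51/25.4 ≈ 431.26.

M = 431.26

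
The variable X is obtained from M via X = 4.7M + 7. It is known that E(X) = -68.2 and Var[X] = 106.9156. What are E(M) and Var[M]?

E(M) = -16, Var[M] = 4.84

From X = 4.7M + 7: E(X) = a·E(M) + b, so E(M) = (E(X) − b)/a = (-68.2 − 7)/4.7 = -16.
Var[X] = a²·Var[M], so Var[M] = 106.9156/4.7² = 4.84.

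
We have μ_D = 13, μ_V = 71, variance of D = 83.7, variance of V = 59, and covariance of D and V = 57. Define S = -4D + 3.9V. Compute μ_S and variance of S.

μ_S = (-4)·μ_D + 3.9·μ_V = (-4)·13 + 3.9·71 = 224.9.
variance of S = a²·variance of D + b²·variance of V + 2ab·covariance of D and V with a = -4, b = 3.9.
= (-4)²·83.7 + 3.9²·59 + 2·(-4)·3.9·57
= 1339.2 + 897.39 + (-1778.4) = 458.19.

μ_S = 224.9, variance of S = 458.19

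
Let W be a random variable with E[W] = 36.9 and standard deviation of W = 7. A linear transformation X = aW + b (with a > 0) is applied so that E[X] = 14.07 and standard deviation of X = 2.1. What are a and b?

a = 0.3, b = 3

standard deviation of X = a·standard deviation of W (a > 0), so a = 2.1/7 = 0.3.
E[X] = a·E[W] + b, so b = 14.07 − 0.3·36.9 = 3.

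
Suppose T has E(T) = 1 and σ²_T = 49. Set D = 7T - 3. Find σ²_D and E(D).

D = 7T - 3 is linear with a = 7, b = -3.
σ²_D = a²·σ²_T = 7²·49 = 2401 (the additive constant -3 does not affect variance).
E(D) = a·E(T) + b = 7·1 + (-3) = 4.

σ²_D = 2401, E(D) = 4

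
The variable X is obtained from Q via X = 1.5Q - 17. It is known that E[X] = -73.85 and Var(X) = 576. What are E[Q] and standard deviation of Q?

From X = 1.5Q - 17: E[X] = a·E[Q] + b, so E[Q] = (E[X] − b)/a = (-73.85 − (-17))/1.5 = -37.9.
standard deviation of X = √576 = 24.
standard deviation of X = |a|·standard deviation of Q, so standard deviation of Q = 24/|1.5| = 16.

E[Q] = -37.9, standard deviation of Q = 16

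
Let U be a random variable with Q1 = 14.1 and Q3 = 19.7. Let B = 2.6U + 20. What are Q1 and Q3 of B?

Q1(B) = 56.66, Q3(B) = 71.22

a = 2.6 > 0: Q1(B) = a·Q1(U)+b = 56.66, Q3(B) = a·Q3(U)+b = 71.22.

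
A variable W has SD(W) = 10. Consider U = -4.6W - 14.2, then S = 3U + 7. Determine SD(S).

SD(S) = 138

SD(U) = |-4.6|·10 = 46.
SD(S) = |3|·46 = 138.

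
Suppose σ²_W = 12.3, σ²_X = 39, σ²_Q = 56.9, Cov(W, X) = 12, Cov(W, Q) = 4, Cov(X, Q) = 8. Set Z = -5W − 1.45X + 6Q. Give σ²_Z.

σ²_Z = a²·σ²_W + b²·σ²_X + c²·σ²_Q + 2ab·Cov(W, X) + 2ac·Cov(W, Q) + 2bc·Cov(X, Q), with a = -5, b = -1.45, c = 6.
= 307.5 + 81.9975 + 2048.4 + 174 + (-240) + (-139.2)
= 2232.6975.

σ²_Z = 2232.6975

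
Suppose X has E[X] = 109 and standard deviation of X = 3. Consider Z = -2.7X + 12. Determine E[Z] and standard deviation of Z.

E[Z] = -282.3, standard deviation of Z = 8.1

Z = -2.7X + 12 is linear with a = -2.7, b = 12.
E[Z] = a·E[X] + b = (-2.7)·109 + 12 = -282.3.
standard deviation of Z = |a|·standard deviation of X = |-2.7|·3 = 8.1.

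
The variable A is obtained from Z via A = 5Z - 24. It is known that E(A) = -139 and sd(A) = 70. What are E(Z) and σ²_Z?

E(Z) = -23, σ²_Z = 196

From A = 5Z - 24: E(A) = a·E(Z) + b, so E(Z) = (E(A) − b)/a = (-139 − (-24))/5 = -23.
σ²_A = 70² = 4900.
σ²_A = a²·σ²_Z, so σ²_Z = 4900/5² = 196.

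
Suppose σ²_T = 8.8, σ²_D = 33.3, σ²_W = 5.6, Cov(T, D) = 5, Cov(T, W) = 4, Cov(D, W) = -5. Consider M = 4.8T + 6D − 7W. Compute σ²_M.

σ²_M = 2115.152

σ²_M = a²·σ²_T + b²·σ²_D + c²·σ²_W + 2ab·Cov(T, D) + 2ac·Cov(T, W) + 2bc·Cov(D, W), with a = 4.8, b = 6, c = -7.
= 202.752 + 1198.8 + 274.4 + 288 + (-268.8) + 420
= 2115.152.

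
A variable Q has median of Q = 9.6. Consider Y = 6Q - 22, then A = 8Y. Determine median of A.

median of A = 284.8

median of Y = 6·9.6 + (-22) = 35.6.
median of A = 8·35.6 = 284.8.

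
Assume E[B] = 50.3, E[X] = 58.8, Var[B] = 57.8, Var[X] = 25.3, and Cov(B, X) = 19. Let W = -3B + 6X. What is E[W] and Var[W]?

E[W] = (-3)·E[B] + 6·E[X] = (-3)·50.3 + 6·58.8 = 201.9.
Var[W] = a²·Var[B] + b²·Var[X] + 2ab·Cov(B, X) with a = -3, b = 6.
= (-3)²·57.8 + 6²·25.3 + 2·(-3)·6·19
= 520.2 + 910.8 + (-684) = 747.

E[W] = 201.9, Var[W] = 747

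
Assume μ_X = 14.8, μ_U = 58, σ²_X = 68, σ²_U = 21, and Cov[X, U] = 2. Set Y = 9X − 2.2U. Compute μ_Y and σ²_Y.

μ_Y = 5.6, σ²_Y = 5530.44

μ_Y = 9·μ_X + (-2.2)·μ_U = 9·14.8 + (-2.2)·58 = 5.6.
σ²_Y = a²·σ²_X + b²·σ²_U + 2ab·Cov[X, U] with a = 9, b = -2.2.
= 9²·68 + (-2.2)²·21 + 2·9·(-2.2)·2
= 5508 + 101.64 + (-79.2) = 5530.44.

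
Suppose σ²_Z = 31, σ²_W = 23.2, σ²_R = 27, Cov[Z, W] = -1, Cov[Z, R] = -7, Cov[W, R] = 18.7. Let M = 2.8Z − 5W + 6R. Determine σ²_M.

σ²_M = 465.84

σ²_M = a²·σ²_Z + b²·σ²_W + c²·σ²_R + 2ab·Cov[Z, W] + 2ac·Cov[Z, R] + 2bc·Cov[W, R], with a = 2.8, b = -5, c = 6.
= 243.04 + 580 + 972 + 28 + (-235.2) + (-1122)
= 465.84.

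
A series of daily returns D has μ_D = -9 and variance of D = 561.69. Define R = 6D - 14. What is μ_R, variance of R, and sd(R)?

μ_R = -68, variance of R = 20220.84, sd(R) = 142.2

R = 6D - 14 is linear with a = 6, b = -14.
μ_R = a·μ_D + b = 6·(-9) + (-14) = -68.
variance of R = a²·variance of D = 6²·561.69 = 20220.84 (the additive constant -14 does not affect variance).
sd(D) = √561.69 = 23.7.
sd(R) = |a|·sd(D) = |6|·23.7 = 142.2.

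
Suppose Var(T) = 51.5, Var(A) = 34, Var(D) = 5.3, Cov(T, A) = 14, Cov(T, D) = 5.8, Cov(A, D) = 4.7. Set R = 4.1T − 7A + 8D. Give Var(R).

Var(R) = a²·Var(T) + b²·Var(A) + c²·Var(D) + 2ab·Cov(T, A) + 2ac·Cov(T, D) + 2bc·Cov(A, D), with a = 4.1, b = -7, c = 8.
= 865.715 + 1666 + 339.2 + (-803.6) + 380.48 + (-526.4)
= 1921.395.

Var(R) = 1921.395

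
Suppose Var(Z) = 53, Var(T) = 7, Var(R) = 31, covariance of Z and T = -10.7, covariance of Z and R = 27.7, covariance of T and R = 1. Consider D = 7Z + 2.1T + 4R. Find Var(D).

Var(D) = a²·Var(Z) + b²·Var(T) + c²·Var(R) + 2ab·covariance of Z and T + 2ac·covariance of Z and R + 2bc·covariance of T and R, with a = 7, b = 2.1, c = 4.
= 2597 + 30.87 + 496 + (-314.58) + 1551.2 + 16.8
= 4377.29.

Var(D) = 4377.29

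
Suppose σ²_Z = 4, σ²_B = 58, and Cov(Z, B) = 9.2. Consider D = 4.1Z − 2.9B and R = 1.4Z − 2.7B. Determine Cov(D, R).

Cov(D, R) = 337.904

By bilinearity, Cov(D, R) = ac·σ²_Z + bd·σ²_B + (ad+bc)·Cov(Z, B), with a=4.1, b=-2.9, c=1.4, d=-2.7.
ac·σ²_Z = 4.1·1.4·4 = 22.96
bd·σ²_B = (-2.9)·(-2.7)·58 = 454.14
(ad+bc)·Cov(Z, B) = (-15.13)·9.2 = -139.196
Cov(D, R) = 22.96 + 454.14 + (-139.196) = 337.904.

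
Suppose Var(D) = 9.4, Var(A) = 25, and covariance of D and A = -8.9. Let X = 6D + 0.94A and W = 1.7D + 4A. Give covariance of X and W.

covariance of X and W = -37.9422

By bilinearity, covariance of X and W = ac·Var(D) + bd·Var(A) + (ad+bc)·covariance of D and A, with a=6, b=0.94, c=1.7, d=4.
ac·Var(D) = 6·1.7·9.4 = 95.88
bd·Var(A) = 0.94·4·25 = 94
(ad+bc)·covariance of D and A = (25.598)·(-8.9) = -227.8222
covariance of X and W = 95.88 + 94 + (-227.8222) = -37.9422.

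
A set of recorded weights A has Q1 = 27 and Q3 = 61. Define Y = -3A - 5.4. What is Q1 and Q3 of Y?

a = -3 < 0 reverses order: Q1(Y) comes from Q3(A), Q3(Y) from Q1(A).
Q1(Y) = (-3)·61 + (-5.4) = -188.4; Q3(Y) = (-3)·27 + (-5.4) = -86.4.

Q1(Y) = -188.4, Q3(Y) = -86.4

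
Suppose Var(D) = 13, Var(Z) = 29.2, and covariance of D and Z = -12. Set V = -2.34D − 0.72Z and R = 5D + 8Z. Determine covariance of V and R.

covariance of V and R = -52.452

By bilinearity, covariance of V and R = ac·Var(D) + bd·Var(Z) + (ad+bc)·covariance of D and Z, with a=-2.34, b=-0.72, c=5, d=8.
ac·Var(D) = (-2.34)·5·13 = -152.1
bd·Var(Z) = (-0.72)·8·29.2 = -168.192
(ad+bc)·covariance of D and Z = (-22.32)·(-12) = 267.84
covariance of V and R = -152.1 + (-168.192) + 267.84 = -52.452.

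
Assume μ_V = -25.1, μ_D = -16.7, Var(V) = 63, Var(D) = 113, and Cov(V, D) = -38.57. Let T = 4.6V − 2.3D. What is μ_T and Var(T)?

μ_T = -77.05, Var(T) = 2746.9912

μ_T = 4.6·μ_V + (-2.3)·μ_D = 4.6·(-25.1) + (-2.3)·(-16.7) = -77.05.
Var(T) = a²·Var(V) + b²·Var(D) + 2ab·Cov(V, D) with a = 4.6, b = -2.3.
= 4.6²·63 + (-2.3)²·113 + 2·4.6·(-2.3)·(-38.57)
= 1333.08 + 597.77 + 816.1412 = 2746.9912.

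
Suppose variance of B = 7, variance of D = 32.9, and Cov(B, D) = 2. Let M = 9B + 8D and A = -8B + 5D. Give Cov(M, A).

By bilinearity, Cov(M, A) = ac·variance of B + bd·variance of D + (ad+bc)·Cov(B, D), with a=9, b=8, c=-8, d=5.
ac·variance of B = 9·(-8)·7 = -504
bd·variance of D = 8·5·32.9 = 1316
(ad+bc)·Cov(B, D) = (-19)·2 = -38
Cov(M, A) = -504 + 1316 + (-38) = 774.

Cov(M, A) = 774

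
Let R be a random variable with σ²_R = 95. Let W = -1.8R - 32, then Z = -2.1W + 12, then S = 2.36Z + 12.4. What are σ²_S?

σ²_S = 7560.1639008

σ²_W = (-1.8)²·95 = 307.8.
σ²_Z = (-2.1)²·307.8 = 1357.398.
σ²_S = 2.36²·1357.398 = 7560.1639008.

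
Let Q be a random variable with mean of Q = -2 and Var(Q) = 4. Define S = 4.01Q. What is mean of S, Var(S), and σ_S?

S = 4.01Q is linear with a = 4.01, b = 0.
mean of S = a·mean of Q + b = 4.01·(-2) = -8.02.
Var(S) = a²·Var(Q) = 4.01²·4 = 64.3204.
σ_Q = √4 = 2.
σ_S = |a|·σ_Q = |4.01|·2 = 8.02.

mean of S = -8.02, Var(S) = 64.3204, σ_S = 8.02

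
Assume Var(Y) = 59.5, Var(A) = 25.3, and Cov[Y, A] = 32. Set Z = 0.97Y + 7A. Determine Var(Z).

Var(Z) = 1730.24355

Var(Z) = a²·Var(Y) + b²·Var(A) + 2ab·Cov[Y, A] with a = 0.97, b = 7.
= 0.97²·59.5 + 7²·25.3 + 2·0.97·7·32
= 55.98355 + 1239.7 + 434.56 = 1730.24355.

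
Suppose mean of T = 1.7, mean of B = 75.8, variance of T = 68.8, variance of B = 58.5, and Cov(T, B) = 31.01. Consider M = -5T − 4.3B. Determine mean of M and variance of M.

mean of M = (-5)·mean of T + (-4.3)·mean of B = (-5)·1.7 + (-4.3)·75.8 = -334.44.
variance of M = a²·variance of T + b²·variance of B + 2ab·Cov(T, B) with a = -5, b = -4.3.
= (-5)²·68.8 + (-4.3)²·58.5 + 2·(-5)·(-4.3)·31.01
= 1720 + 1081.665 + 1333.43 = 4135.095.

mean of M = -334.44, variance of M = 4135.095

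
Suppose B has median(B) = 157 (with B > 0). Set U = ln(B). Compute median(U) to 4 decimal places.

median(U) = 5.0562

ln(B) is monotone on this domain, so median(U) = ln(157) ≈ 5.0562.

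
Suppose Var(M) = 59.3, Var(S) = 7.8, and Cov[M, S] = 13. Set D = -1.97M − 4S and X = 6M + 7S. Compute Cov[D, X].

By bilinearity, Cov[D, X] = ac·Var(M) + bd·Var(S) + (ad+bc)·Cov[M, S], with a=-1.97, b=-4, c=6, d=7.
ac·Var(M) = (-1.97)·6·59.3 = -700.926
bd·Var(S) = (-4)·7·7.8 = -218.4
(ad+bc)·Cov[M, S] = (-37.79)·13 = -491.27
Cov[D, X] = -700.926 + (-218.4) + (-491.27) = -1410.596.

Cov[D, X] = -1410.596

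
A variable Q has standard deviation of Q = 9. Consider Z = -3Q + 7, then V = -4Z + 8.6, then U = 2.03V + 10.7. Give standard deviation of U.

standard deviation of U = 219.24

standard deviation of Z = |-3|·9 = 27.
standard deviation of V = |-4|·27 = 108.
standard deviation of U = |2.03|·108 = 219.24.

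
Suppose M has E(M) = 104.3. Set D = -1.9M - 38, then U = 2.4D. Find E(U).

E(D) = (-1.9)·104.3 + (-38) = -236.17.
E(U) = 2.4·(-236.17) = -566.808.

E(U) = -566.808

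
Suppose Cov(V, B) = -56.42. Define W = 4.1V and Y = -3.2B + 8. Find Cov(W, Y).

Cov(W, Y) = 740.2304

Cov(W, Y) = a·c·Cov(V, B) = 4.1·(-3.2)·(-56.42) = 740.2304. Additive constants drop out.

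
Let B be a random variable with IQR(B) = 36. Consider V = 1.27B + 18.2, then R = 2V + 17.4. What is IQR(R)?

IQR(V) = |1.27|·36 = 45.72.
IQR(R) = |2|·45.72 = 91.44.

IQR(R) = 91.44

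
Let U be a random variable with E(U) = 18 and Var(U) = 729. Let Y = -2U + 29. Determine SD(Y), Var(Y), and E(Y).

SD(Y) = 54, Var(Y) = 2916, E(Y) = -7

Y = -2U + 29 is linear with a = -2, b = 29.
SD(U) = √729 = 27.
SD(Y) = |a|·SD(U) = |-2|·27 = 54.
Var(Y) = a²·Var(U) = (-2)²·729 = 2916 (the additive constant 29 does not affect variance).
E(Y) = a·E(U) + b = (-2)·18 + 29 = -7.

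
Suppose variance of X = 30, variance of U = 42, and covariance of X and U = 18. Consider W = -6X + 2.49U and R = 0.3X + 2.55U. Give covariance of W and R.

By bilinearity, covariance of W and R = ac·variance of X + bd·variance of U + (ad+bc)·covariance of X and U, with a=-6, b=2.49, c=0.3, d=2.55.
ac·variance of X = (-6)·0.3·30 = -54
bd·variance of U = 2.49·2.55·42 = 266.679
(ad+bc)·covariance of X and U = (-14.553)·18 = -261.954
covariance of W and R = -54 + 266.679 + (-261.954) = -49.275.

covariance of W and R = -49.275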